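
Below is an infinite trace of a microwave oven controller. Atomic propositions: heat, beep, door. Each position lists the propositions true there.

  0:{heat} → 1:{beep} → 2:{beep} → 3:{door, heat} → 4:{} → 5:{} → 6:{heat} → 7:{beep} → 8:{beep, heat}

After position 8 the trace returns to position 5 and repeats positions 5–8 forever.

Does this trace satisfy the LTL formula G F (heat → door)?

Yes

F (heat → door) holds at every position 0..8, and those are all positions ever visited, so G F (heat → door) holds.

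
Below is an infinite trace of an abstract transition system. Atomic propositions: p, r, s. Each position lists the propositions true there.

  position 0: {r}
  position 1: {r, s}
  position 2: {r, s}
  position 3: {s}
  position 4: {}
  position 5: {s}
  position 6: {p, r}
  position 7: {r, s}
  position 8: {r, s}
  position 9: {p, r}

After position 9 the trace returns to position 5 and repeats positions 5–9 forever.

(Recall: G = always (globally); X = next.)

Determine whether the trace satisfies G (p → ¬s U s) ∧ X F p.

Yes

p → ¬s U s holds at every position 0..9, and those are all positions ever visited, so G (p → ¬s U s) holds.
Positions where p holds: 6, 9.
Check ¬s U s at each: 6→ok, 9→ok.
The position after 0 is 1; F p is true there.
At position 0: G (p → ¬s U s) is true; X F p is true; so G (p → ¬s U s) ∧ X F p is true.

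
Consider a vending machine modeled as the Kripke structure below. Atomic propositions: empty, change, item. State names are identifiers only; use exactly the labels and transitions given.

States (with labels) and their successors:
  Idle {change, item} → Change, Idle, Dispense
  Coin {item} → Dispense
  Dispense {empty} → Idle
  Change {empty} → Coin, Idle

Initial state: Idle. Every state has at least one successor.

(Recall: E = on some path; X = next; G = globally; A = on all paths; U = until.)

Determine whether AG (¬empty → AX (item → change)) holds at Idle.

States satisfying ¬empty → AX (item → change): {Idle, Coin, Dispense, Change}.
States satisfying AG (¬empty → AX (item → change)): {Idle, Coin, Dispense, Change}.
Every state reachable from Idle satisfies ¬empty → AX (item → change).
Idle ∈ Sat(AG (¬empty → AX (item → change))).

Satisfied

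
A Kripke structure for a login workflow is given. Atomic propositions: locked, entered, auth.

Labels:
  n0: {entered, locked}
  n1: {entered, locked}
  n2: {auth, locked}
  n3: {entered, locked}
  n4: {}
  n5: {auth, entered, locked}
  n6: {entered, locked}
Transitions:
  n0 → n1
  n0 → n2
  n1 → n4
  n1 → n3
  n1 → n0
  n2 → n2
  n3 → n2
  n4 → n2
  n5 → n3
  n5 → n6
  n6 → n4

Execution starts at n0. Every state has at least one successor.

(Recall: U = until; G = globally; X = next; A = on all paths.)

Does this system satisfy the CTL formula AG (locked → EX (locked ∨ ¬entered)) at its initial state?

Holds

States satisfying locked → EX (locked ∨ ¬entered): {n0, n1, n2, n3, n4, n5, n6}.
States satisfying AG (locked → EX (locked ∨ ¬entered)): {n0, n1, n2, n3, n4, n5, n6}.
Every state reachable from n0 satisfies locked → EX (locked ∨ ¬entered).
n0 ∈ Sat(AG (locked → EX (locked ∨ ¬entered))).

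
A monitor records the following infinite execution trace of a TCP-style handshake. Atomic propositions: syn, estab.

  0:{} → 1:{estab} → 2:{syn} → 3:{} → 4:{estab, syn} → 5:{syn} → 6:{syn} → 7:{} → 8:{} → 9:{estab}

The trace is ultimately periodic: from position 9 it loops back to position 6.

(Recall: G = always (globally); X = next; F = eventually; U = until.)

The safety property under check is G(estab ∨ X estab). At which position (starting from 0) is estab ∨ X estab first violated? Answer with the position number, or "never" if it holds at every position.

Check estab ∨ X estab at each position in order: 0 ✓, 1 ✓.
At position 2 the labels are {syn} and the next position 3 has {}, so estab ∨ X estab is false there. This is the first violation.

2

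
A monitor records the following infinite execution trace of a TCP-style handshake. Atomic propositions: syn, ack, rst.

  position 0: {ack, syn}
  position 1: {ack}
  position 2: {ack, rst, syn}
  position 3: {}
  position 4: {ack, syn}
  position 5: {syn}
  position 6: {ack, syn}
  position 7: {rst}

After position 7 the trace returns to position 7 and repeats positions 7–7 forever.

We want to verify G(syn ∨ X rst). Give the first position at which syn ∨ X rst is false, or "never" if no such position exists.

Check syn ∨ X rst at each position in order: 0 ✓, 1 ✓, 2 ✓.
At position 3 the labels are {} and the next position 4 has {ack, syn}, so syn ∨ X rst is false there. This is the first violation.

3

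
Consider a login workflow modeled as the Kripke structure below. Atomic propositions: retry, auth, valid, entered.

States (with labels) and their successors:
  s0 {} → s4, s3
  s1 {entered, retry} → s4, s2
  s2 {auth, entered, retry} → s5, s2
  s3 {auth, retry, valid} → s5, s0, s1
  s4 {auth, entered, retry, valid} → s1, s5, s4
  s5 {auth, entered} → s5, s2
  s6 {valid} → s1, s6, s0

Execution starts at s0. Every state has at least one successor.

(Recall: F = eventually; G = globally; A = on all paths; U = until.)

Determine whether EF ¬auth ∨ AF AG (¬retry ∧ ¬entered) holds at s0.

Yes

States satisfying ¬auth: {s0, s1, s6}.
States satisfying EF ¬auth: {s0, s1, s3, s4, s6}.
States satisfying AG (¬retry ∧ ¬entered): ∅.
States satisfying AF AG (¬retry ∧ ¬entered): ∅.
States satisfying EF ¬auth ∨ AF AG (¬retry ∧ ¬entered): {s0, s1, s3, s4, s6}.
s0 ∈ Sat(EF ¬auth ∨ AF AG (¬retry ∧ ¬entered)).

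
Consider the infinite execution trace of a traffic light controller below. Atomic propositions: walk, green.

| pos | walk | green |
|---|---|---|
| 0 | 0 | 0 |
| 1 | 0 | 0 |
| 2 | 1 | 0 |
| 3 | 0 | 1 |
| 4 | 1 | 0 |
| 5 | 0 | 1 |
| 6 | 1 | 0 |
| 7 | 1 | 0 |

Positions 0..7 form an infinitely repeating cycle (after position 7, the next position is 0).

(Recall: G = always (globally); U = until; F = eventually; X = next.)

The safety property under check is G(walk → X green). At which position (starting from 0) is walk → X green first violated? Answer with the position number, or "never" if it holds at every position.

6

Check walk → X green at each position in order: 0 ✓, 1 ✓, 2 ✓, 3 ✓, 4 ✓, 5 ✓.
At position 6 the labels are {walk} and the next position 7 has {walk}, so walk → X green is false there. This is the first violation.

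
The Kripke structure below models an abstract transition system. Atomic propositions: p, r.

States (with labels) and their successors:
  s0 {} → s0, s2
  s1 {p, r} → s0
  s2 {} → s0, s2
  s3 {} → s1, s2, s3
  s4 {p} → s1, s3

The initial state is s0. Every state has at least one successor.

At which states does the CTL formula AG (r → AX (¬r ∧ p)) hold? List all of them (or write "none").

{s0, s2}

States satisfying r → AX (¬r ∧ p): {s0, s2, s3, s4}.
States satisfying AG (r → AX (¬r ∧ p)): {s0, s2}.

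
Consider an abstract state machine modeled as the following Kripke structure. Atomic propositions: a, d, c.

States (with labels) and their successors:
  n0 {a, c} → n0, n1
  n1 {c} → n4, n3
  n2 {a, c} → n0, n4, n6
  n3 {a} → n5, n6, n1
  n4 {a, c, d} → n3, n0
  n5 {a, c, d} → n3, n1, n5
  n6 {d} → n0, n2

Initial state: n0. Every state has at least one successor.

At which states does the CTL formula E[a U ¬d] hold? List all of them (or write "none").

States satisfying a: {n0, n2, n3, n4, n5}.
States satisfying ¬d: {n0, n1, n2, n3}.
States satisfying E[a U ¬d]: {n0, n1, n2, n3, n4, n5}.

{n0, n1, n2, n3, n4, n5}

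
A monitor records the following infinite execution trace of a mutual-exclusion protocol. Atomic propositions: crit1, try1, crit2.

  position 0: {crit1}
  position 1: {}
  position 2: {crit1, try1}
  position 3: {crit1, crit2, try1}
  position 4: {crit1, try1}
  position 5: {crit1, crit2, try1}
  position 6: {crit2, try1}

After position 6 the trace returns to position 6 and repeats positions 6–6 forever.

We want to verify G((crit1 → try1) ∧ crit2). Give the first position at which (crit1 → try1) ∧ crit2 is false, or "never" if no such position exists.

0

At position 0 the labels are {crit1}, so (crit1 → try1) ∧ crit2 is false there. This is the first violation.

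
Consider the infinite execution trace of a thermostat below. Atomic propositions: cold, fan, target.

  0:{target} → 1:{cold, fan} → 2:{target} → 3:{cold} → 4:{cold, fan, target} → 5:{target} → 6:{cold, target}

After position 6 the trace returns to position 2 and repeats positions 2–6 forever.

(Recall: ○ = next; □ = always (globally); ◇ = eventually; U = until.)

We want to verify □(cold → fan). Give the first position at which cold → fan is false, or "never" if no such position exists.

3

Check cold → fan at each position in order: 0 ✓, 1 ✓, 2 ✓.
At position 3 the labels are {cold}, so cold → fan is false there. This is the first violation.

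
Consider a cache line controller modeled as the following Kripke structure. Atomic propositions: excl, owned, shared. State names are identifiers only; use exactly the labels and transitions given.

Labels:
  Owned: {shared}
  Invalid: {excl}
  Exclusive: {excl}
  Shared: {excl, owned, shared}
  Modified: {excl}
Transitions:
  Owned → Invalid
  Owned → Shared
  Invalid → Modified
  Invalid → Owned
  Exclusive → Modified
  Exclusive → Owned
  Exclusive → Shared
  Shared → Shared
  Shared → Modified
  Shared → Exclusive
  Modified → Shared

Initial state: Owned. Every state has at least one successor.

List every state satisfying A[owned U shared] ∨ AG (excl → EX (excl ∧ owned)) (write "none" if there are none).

{Owned, Shared}

States satisfying owned: {Shared}.
States satisfying shared: {Owned, Shared}.
States satisfying A[owned U shared]: {Owned, Shared}.
States satisfying excl → EX (excl ∧ owned): {Owned, Exclusive, Shared, Modified}.
States satisfying AG (excl → EX (excl ∧ owned)): ∅.
States satisfying A[owned U shared] ∨ AG (excl → EX (excl ∧ owned)): {Owned, Shared}.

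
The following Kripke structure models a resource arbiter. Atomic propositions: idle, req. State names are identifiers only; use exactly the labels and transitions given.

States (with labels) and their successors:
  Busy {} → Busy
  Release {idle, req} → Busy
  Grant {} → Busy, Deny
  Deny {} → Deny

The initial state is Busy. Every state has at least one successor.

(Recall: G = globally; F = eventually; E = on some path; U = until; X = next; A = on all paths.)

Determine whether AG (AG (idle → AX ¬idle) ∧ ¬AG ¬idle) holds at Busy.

Violated

States satisfying AG (idle → AX ¬idle) ∧ ¬AG ¬idle: {Release}.
States satisfying AG (AG (idle → AX ¬idle) ∧ ¬AG ¬idle): ∅.
Busy is reachable from Busy and violates AG (idle → AX ¬idle) ∧ ¬AG ¬idle, so AG fails at Busy.
Busy ∉ Sat(AG (AG (idle → AX ¬idle) ∧ ¬AG ¬idle)).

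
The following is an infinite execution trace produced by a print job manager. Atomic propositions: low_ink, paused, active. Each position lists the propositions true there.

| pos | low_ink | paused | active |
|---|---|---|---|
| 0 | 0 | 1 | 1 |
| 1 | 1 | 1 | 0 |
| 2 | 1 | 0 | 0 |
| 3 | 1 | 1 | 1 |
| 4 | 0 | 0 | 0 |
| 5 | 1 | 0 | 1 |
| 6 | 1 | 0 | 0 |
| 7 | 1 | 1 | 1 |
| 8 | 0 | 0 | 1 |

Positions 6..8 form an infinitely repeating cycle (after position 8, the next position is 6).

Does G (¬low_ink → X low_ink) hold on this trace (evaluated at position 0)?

¬low_ink → X low_ink holds at every position 0..8, and those are all positions ever visited, so G (¬low_ink → X low_ink) holds.
Positions where ¬low_ink holds: 0, 4, 8.
Check X low_ink at each: 0→ok, 4→ok, 8→ok.

Yes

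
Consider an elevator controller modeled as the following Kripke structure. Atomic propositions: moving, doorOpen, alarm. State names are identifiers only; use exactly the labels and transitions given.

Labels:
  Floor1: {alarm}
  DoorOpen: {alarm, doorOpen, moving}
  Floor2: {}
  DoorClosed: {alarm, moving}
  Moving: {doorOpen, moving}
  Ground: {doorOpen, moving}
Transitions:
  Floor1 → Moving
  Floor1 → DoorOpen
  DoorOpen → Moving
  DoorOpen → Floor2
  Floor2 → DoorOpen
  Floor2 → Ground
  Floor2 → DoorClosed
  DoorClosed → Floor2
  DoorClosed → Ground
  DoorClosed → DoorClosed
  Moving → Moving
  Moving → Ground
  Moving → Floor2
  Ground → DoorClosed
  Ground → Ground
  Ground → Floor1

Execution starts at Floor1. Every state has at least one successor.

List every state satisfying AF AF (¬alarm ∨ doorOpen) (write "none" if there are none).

States satisfying AF (¬alarm ∨ doorOpen): {Floor1, DoorOpen, Floor2, Moving, Ground}.
States satisfying AF AF (¬alarm ∨ doorOpen): {Floor1, DoorOpen, Floor2, Moving, Ground}.

{Floor1, DoorOpen, Floor2, Moving, Ground}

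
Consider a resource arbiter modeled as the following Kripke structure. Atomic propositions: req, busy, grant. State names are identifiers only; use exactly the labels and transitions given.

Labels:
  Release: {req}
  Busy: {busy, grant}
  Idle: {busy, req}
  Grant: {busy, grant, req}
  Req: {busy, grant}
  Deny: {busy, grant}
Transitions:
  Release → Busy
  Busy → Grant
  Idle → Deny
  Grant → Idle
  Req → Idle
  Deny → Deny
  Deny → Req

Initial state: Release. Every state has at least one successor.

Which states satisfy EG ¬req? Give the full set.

{Deny}

States satisfying ¬req: {Busy, Req, Deny}.
States satisfying EG ¬req: {Deny}.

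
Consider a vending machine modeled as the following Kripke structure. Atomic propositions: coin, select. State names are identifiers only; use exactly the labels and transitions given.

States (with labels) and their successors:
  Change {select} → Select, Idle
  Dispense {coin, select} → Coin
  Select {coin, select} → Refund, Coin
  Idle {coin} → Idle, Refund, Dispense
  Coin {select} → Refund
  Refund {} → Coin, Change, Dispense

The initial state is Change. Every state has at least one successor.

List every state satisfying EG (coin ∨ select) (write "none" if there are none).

States satisfying coin ∨ select: {Change, Dispense, Select, Idle, Coin}.
States satisfying EG (coin ∨ select): {Change, Idle}.

{Change, Idle}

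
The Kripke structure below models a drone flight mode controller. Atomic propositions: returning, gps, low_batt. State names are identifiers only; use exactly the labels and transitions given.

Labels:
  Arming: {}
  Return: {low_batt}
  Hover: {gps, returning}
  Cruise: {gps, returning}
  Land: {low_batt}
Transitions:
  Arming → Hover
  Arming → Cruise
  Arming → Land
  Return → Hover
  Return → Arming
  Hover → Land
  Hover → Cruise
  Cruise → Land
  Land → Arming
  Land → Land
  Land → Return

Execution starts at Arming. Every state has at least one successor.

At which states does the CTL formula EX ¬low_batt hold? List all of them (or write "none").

{Arming, Return, Hover, Land}

States satisfying ¬low_batt: {Arming, Hover, Cruise}.
States satisfying EX ¬low_batt: {Arming, Return, Hover, Land}.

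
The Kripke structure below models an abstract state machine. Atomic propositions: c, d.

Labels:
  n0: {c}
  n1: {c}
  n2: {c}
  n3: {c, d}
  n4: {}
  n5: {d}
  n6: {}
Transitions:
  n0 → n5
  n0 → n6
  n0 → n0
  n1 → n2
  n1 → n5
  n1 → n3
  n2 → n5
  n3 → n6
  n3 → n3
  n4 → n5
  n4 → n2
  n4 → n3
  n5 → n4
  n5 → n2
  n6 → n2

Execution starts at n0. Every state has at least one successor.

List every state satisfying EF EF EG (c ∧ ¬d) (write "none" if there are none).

{n0}

States satisfying EF EG (c ∧ ¬d): {n0}.
States satisfying EF EF EG (c ∧ ¬d): {n0}.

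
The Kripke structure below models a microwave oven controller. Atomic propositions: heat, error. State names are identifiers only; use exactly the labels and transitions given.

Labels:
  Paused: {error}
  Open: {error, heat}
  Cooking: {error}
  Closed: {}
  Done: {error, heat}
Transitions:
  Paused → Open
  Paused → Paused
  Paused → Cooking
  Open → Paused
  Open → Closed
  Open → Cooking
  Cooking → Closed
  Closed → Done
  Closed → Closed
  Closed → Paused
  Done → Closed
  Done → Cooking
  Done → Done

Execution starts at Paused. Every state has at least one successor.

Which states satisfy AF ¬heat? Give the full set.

{Paused, Open, Cooking, Closed}

States satisfying ¬heat: {Paused, Cooking, Closed}.
States satisfying AF ¬heat: {Paused, Open, Cooking, Closed}.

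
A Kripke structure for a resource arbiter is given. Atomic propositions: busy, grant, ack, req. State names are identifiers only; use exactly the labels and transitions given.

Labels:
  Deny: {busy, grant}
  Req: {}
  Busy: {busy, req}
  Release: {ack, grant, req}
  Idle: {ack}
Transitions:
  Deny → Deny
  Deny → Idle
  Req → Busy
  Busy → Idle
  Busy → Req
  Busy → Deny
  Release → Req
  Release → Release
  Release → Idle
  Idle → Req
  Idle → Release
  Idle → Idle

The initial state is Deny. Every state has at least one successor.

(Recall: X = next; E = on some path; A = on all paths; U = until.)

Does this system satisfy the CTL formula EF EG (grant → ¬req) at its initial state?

Yes

States satisfying EG (grant → ¬req): {Deny, Req, Busy, Idle}.
States satisfying EF EG (grant → ¬req): {Deny, Req, Busy, Release, Idle}.
Some path from Deny reaches a state where EG (grant → ¬req) holds.
Deny ∈ Sat(EF EG (grant → ¬req)).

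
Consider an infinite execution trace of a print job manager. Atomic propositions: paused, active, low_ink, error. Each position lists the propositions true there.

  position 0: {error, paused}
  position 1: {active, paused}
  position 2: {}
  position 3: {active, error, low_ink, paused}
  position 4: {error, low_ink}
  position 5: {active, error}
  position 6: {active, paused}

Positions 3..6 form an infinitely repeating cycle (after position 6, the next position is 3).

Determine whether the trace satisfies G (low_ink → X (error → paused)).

low_ink → X (error → paused) must hold at every position from 0 onward. It fails at position 3, so G (low_ink → X (error → paused)) is false.
Positions where low_ink holds: 3, 4.
Check X (error → paused) at each: 3→fails, 4→fails.

Does not hold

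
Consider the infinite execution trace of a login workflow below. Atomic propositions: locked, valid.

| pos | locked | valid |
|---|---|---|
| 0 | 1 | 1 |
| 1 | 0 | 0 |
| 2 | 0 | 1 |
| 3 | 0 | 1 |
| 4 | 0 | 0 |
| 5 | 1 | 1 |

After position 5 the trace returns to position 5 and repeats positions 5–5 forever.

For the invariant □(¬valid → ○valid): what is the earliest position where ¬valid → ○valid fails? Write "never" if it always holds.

never

¬valid → ○valid holds at every position 0..5, and those are all the positions the trace ever visits, so the invariant □(¬valid → ○valid) is never violated.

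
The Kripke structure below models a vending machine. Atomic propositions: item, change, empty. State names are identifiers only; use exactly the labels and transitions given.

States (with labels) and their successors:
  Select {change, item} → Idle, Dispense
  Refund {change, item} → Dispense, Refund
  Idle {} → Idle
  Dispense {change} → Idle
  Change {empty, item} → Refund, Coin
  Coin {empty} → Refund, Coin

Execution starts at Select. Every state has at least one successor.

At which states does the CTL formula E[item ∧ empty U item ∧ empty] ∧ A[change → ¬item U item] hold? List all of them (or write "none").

States satisfying item ∧ empty: {Change}.
States satisfying E[item ∧ empty U item ∧ empty]: {Change}.
States satisfying change → ¬item: {Idle, Dispense, Change, Coin}.
States satisfying item: {Select, Refund, Change}.
States satisfying A[change → ¬item U item]: {Select, Refund, Change}.
States satisfying E[item ∧ empty U item ∧ empty] ∧ A[change → ¬item U item]: {Change}.

{Change}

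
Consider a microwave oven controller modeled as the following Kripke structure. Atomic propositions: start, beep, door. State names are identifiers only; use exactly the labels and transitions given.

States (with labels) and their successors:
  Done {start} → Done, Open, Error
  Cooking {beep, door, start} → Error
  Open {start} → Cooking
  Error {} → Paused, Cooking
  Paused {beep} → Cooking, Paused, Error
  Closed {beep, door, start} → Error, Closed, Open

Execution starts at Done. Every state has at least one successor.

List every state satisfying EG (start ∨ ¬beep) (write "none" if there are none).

States satisfying start ∨ ¬beep: {Done, Cooking, Open, Error, Closed}.
States satisfying EG (start ∨ ¬beep): {Done, Cooking, Open, Error, Closed}.

{Done, Cooking, Open, Error, Closed}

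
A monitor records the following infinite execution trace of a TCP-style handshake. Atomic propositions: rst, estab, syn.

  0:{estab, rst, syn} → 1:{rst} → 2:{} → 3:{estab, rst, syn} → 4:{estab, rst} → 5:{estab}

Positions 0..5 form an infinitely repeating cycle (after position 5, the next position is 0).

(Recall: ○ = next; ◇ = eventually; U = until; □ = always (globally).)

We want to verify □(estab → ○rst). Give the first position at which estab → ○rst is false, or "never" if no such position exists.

4

Check estab → ○rst at each position in order: 0 ✓, 1 ✓, 2 ✓, 3 ✓.
At position 4 the labels are {estab, rst} and the next position 5 has {estab}, so estab → ○rst is false there. This is the first violation.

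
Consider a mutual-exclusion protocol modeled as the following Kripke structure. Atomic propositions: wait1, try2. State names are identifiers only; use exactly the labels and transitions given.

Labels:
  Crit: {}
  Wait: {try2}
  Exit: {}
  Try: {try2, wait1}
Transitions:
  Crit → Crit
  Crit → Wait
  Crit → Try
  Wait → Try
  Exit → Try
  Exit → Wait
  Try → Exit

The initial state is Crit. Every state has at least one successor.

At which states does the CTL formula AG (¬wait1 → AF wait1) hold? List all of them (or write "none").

{Wait, Exit, Try}

States satisfying ¬wait1 → AF wait1: {Wait, Exit, Try}.
States satisfying AG (¬wait1 → AF wait1): {Wait, Exit, Try}.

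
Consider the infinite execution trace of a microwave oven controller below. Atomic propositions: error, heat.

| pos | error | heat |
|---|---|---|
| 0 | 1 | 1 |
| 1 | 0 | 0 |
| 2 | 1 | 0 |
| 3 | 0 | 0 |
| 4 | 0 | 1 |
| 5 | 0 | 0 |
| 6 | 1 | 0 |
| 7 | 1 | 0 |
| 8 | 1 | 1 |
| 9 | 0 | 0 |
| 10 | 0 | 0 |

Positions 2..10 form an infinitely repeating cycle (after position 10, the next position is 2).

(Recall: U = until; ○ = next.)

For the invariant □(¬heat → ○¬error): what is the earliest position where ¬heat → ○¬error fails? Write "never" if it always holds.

Check ¬heat → ○¬error at each position in order: 0 ✓.
At position 1 the labels are {} and the next position 2 has {error}, so ¬heat → ○¬error is false there. This is the first violation.

1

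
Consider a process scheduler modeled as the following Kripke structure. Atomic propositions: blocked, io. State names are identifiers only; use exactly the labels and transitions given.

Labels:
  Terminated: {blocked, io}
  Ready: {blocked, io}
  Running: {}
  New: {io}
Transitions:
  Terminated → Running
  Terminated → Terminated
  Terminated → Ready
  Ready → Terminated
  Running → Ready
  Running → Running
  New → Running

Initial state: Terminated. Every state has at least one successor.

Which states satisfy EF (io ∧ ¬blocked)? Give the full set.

States satisfying io ∧ ¬blocked: {New}.
States satisfying EF (io ∧ ¬blocked): {New}.

{New}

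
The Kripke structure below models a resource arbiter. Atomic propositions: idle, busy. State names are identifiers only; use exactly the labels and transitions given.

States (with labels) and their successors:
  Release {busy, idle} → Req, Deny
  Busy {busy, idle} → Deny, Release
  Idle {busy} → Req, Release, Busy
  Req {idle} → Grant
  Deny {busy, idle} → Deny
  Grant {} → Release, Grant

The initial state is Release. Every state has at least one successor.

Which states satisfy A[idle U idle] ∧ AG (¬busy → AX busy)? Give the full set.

States satisfying idle: {Release, Busy, Req, Deny}.
States satisfying A[idle U idle]: {Release, Busy, Req, Deny}.
States satisfying ¬busy → AX busy: {Release, Busy, Idle, Deny}.
States satisfying AG (¬busy → AX busy): {Deny}.
States satisfying A[idle U idle] ∧ AG (¬busy → AX busy): {Deny}.

{Deny}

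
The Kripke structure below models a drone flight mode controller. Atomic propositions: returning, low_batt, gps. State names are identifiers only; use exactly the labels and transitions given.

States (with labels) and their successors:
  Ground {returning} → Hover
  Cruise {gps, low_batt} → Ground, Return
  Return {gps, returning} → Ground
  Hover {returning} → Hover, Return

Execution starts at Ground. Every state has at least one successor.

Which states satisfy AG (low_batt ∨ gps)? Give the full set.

none

States satisfying low_batt ∨ gps: {Cruise, Return}.
States satisfying AG (low_batt ∨ gps): ∅.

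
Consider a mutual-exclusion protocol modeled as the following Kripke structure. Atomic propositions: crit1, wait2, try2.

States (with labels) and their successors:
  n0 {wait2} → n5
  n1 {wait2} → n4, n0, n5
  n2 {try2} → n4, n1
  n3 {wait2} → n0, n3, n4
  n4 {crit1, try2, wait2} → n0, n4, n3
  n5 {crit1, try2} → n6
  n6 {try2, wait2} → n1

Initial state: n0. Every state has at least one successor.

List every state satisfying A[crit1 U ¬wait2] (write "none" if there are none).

{n2, n5}

States satisfying crit1: {n4, n5}.
States satisfying ¬wait2: {n2, n5}.
States satisfying A[crit1 U ¬wait2]: {n2, n5}.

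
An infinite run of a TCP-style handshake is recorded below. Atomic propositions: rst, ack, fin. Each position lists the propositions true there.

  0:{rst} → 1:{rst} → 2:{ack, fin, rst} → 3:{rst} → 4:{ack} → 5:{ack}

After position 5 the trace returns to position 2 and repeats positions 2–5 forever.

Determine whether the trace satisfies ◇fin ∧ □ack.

Violated

fin holds at position 2, which is reachable from 0, so ◇fin holds.
ack must hold at every position from 0 onward. It fails at position 0, so □ack is false.
At position 0: ◇fin is true; □ack is false; so ◇fin ∧ □ack is false.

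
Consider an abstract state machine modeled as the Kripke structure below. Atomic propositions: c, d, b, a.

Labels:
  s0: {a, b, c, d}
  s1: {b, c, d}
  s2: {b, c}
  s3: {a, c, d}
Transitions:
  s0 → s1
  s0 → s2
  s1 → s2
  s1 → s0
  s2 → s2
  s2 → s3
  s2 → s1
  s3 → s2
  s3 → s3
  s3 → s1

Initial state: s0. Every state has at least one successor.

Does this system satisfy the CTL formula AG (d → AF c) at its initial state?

Holds

States satisfying d → AF c: {s0, s1, s2, s3}.
States satisfying AG (d → AF c): {s0, s1, s2, s3}.
Every state reachable from s0 satisfies d → AF c.
s0 ∈ Sat(AG (d → AF c)).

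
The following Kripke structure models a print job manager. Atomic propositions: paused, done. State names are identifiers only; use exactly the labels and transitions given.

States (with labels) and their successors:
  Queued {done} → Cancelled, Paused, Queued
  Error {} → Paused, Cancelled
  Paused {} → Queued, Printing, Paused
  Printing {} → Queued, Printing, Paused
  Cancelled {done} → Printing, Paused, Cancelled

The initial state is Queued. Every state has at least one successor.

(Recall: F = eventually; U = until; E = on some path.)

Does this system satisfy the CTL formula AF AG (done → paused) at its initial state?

States satisfying AG (done → paused): ∅.
States satisfying AF AG (done → paused): ∅.
There is a path from Queued along which AG (done → paused) never holds.
Queued ∉ Sat(AF AG (done → paused)).

Violated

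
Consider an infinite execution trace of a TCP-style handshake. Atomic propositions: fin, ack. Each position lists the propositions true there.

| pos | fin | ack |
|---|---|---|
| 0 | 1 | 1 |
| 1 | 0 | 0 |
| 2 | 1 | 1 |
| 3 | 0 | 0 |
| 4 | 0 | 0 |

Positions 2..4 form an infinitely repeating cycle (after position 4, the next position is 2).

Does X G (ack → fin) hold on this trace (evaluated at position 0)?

Holds

The position after 0 is 1; G (ack → fin) is true there.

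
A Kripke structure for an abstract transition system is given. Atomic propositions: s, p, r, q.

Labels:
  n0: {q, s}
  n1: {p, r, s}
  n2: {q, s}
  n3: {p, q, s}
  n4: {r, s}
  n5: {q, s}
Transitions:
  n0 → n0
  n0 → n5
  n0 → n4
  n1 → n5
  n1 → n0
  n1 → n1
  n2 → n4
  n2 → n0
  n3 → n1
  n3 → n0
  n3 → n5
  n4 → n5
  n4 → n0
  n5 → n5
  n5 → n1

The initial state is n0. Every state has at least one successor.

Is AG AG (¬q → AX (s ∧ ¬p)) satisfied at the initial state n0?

Violated

States satisfying AG (¬q → AX (s ∧ ¬p)): ∅.
States satisfying AG AG (¬q → AX (s ∧ ¬p)): ∅.
n0 is reachable from n0 and violates AG (¬q → AX (s ∧ ¬p)), so AG fails at n0.
n0 ∉ Sat(AG AG (¬q → AX (s ∧ ¬p))).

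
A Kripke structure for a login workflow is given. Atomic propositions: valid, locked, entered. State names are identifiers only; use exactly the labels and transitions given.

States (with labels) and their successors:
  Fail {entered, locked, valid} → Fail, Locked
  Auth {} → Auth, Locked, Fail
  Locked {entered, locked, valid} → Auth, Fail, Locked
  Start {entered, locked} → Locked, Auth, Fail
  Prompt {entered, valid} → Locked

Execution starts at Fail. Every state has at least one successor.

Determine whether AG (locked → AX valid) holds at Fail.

States satisfying locked → AX valid: {Fail, Auth, Prompt}.
States satisfying AG (locked → AX valid): ∅.
Locked is reachable from Fail and violates locked → AX valid, so AG fails at Fail.
Fail ∉ Sat(AG (locked → AX valid)).

Does not hold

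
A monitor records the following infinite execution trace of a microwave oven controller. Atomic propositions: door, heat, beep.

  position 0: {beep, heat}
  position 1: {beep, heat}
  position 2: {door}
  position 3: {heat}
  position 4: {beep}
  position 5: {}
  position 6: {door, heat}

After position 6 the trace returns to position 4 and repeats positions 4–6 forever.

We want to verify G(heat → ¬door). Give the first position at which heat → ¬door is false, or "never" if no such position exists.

6

Check heat → ¬door at each position in order: 0 ✓, 1 ✓, 2 ✓, 3 ✓, 4 ✓, 5 ✓.
At position 6 the labels are {door, heat}, so heat → ¬door is false there. This is the first violation.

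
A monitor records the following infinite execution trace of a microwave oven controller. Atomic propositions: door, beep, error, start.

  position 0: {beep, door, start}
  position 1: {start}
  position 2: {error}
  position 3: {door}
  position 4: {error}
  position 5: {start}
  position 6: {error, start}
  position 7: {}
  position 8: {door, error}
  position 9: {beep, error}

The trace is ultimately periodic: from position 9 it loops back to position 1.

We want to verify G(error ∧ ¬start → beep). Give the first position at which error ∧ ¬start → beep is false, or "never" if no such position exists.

Check error ∧ ¬start → beep at each position in order: 0 ✓, 1 ✓.
At position 2 the labels are {error}, so error ∧ ¬start → beep is false there. This is the first violation.

2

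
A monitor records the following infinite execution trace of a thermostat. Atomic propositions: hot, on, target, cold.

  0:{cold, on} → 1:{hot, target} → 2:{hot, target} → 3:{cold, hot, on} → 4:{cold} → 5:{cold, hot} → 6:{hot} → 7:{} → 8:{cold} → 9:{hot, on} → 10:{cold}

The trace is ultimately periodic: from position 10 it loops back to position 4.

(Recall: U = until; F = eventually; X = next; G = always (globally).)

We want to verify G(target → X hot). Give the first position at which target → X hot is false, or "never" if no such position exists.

target → X hot holds at every position 0..10, and those are all the positions the trace ever visits, so the invariant G(target → X hot) is never violated.

never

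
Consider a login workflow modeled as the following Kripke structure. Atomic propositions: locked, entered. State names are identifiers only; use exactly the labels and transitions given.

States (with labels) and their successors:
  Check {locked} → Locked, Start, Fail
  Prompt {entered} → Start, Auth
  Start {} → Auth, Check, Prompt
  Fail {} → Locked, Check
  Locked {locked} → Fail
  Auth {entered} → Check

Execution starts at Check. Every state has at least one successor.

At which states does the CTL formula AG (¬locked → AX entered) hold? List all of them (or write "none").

none

States satisfying ¬locked → AX entered: {Check, Locked}.
States satisfying AG (¬locked → AX entered): ∅.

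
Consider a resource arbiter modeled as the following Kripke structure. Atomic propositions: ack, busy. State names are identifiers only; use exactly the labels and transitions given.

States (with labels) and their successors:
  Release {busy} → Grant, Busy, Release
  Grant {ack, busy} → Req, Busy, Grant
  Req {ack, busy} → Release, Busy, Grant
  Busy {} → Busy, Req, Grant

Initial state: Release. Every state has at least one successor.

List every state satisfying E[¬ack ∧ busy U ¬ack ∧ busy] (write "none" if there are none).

States satisfying ¬ack ∧ busy: {Release}.
States satisfying E[¬ack ∧ busy U ¬ack ∧ busy]: {Release}.

{Release}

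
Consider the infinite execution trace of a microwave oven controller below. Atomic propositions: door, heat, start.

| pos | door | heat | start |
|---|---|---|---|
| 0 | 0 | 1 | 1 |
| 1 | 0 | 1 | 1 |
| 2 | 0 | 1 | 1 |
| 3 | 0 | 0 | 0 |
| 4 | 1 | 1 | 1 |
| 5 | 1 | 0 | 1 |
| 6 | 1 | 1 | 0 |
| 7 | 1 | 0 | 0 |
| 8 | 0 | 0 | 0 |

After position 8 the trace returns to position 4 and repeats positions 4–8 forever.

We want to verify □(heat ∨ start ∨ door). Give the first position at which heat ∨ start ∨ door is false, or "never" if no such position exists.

3

Check heat ∨ start ∨ door at each position in order: 0 ✓, 1 ✓, 2 ✓.
At position 3 the labels are {}, so heat ∨ start ∨ door is false there. This is the first violation.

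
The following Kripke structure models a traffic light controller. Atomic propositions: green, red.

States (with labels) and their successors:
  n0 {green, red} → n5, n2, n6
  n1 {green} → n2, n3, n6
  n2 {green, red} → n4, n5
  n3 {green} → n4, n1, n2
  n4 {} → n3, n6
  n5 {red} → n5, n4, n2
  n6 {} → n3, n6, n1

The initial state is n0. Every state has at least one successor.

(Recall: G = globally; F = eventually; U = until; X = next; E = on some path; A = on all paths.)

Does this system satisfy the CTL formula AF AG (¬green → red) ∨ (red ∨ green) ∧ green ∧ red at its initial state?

States satisfying AG (¬green → red): ∅.
States satisfying AF AG (¬green → red): ∅.
States satisfying red ∨ green: {n0, n1, n2, n3, n5}.
States satisfying green ∧ red: {n0, n2}.
States satisfying (red ∨ green) ∧ green ∧ red: {n0, n2}.
States satisfying AF AG (¬green → red) ∨ (red ∨ green) ∧ green ∧ red: {n0, n2}.
n0 ∈ Sat(AF AG (¬green → red) ∨ (red ∨ green) ∧ green ∧ red).

Yes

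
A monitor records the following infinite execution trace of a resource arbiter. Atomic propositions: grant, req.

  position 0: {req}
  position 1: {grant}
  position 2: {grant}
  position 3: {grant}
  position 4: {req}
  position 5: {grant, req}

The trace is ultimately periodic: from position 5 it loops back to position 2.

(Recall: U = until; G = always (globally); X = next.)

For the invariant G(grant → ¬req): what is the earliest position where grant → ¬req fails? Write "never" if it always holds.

5

Check grant → ¬req at each position in order: 0 ✓, 1 ✓, 2 ✓, 3 ✓, 4 ✓.
At position 5 the labels are {grant, req}, so grant → ¬req is false there. This is the first violation.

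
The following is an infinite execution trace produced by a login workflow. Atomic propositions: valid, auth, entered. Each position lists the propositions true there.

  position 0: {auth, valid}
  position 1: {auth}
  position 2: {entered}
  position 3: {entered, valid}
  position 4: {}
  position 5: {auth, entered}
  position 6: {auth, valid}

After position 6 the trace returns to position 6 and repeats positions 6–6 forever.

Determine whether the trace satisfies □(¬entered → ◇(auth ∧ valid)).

Yes

¬entered → ◇(auth ∧ valid) holds at every position 0..6, and those are all positions ever visited, so □(¬entered → ◇(auth ∧ valid)) holds.
Positions where ¬entered holds: 0, 1, 4, 6.
Check ◇(auth ∧ valid) at each: 0→ok, 1→ok, 4→ok, 6→ok.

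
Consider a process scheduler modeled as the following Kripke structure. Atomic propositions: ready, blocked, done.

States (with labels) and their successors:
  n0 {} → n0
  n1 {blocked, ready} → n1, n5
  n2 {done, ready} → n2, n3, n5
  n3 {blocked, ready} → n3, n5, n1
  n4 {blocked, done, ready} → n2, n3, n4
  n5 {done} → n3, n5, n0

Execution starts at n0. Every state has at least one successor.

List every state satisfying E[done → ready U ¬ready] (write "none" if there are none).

States satisfying done → ready: {n0, n1, n2, n3, n4}.
States satisfying ¬ready: {n0, n5}.
States satisfying E[done → ready U ¬ready]: {n0, n1, n2, n3, n4, n5}.

{n0, n1, n2, n3, n4, n5}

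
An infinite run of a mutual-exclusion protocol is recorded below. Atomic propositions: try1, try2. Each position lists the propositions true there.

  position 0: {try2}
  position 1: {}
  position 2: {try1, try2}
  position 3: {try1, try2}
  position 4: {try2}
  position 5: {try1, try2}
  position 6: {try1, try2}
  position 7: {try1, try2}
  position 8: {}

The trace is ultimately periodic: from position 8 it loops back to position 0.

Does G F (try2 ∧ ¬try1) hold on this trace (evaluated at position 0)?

Holds

F (try2 ∧ ¬try1) holds at every position 0..8, and those are all positions ever visited, so G F (try2 ∧ ¬try1) holds.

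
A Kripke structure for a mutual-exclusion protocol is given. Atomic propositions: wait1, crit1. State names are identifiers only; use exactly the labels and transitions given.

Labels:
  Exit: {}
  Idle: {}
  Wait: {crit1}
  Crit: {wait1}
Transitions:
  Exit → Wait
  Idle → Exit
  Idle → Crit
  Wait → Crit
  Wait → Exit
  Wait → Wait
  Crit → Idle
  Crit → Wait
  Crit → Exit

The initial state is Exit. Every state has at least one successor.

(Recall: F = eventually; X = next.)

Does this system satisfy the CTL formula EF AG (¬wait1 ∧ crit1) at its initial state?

States satisfying AG (¬wait1 ∧ crit1): ∅.
States satisfying EF AG (¬wait1 ∧ crit1): ∅.
No suitable path/successor from Exit witnesses the formula.
Exit ∉ Sat(EF AG (¬wait1 ∧ crit1)).

Does not hold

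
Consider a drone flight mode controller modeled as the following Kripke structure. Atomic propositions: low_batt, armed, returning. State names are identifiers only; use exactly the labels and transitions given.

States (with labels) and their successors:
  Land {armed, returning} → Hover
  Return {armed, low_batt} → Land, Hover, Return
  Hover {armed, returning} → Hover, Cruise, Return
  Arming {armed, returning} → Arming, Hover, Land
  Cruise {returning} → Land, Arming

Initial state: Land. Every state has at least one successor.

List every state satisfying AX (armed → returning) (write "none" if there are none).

{Land, Arming, Cruise}

States satisfying armed → returning: {Land, Hover, Arming, Cruise}.
States satisfying AX (armed → returning): {Land, Arming, Cruise}.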